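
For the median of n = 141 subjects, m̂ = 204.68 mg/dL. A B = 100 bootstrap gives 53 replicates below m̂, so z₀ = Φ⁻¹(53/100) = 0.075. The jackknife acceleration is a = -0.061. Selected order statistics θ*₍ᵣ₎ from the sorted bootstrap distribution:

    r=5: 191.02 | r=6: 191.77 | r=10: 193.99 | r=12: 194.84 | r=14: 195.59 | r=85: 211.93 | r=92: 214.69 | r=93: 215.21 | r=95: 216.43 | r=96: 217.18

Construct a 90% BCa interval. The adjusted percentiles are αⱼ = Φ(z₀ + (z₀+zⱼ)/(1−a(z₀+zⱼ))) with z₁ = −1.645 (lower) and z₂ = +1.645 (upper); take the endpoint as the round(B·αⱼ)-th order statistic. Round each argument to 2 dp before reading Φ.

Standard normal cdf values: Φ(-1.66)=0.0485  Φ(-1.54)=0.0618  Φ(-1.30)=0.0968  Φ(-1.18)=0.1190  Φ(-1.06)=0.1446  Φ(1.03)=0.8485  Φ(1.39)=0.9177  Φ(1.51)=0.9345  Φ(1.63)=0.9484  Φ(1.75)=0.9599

Lower: z₀ + z₁ = 0.075 + (-1.645) = -1.570; 1 − a(z₀+z₁) = 1 − (-0.061)(-1.570) = 0.9042; argument = 0.075 + (-1.570)/0.9042 = -1.6613 → -1.66.
α₁ = Φ(-1.66) = 0.0485; rank = round(100 × 0.0485) = 5; θ*₍5₎ = 191.02.
Upper: z₀ + z₂ = 1.720; 1 − a(z₀+z₂) = 1.1049; argument = 1.6317 → 1.63; α₂ = 0.9484; rank = 95; θ*₍95₎ = 216.43.

(191.02, 216.43)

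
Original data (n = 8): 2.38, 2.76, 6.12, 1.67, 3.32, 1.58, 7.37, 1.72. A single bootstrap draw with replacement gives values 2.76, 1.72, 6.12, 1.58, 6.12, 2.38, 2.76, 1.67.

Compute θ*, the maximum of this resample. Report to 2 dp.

Maximum = 6.12

θ* = 6.12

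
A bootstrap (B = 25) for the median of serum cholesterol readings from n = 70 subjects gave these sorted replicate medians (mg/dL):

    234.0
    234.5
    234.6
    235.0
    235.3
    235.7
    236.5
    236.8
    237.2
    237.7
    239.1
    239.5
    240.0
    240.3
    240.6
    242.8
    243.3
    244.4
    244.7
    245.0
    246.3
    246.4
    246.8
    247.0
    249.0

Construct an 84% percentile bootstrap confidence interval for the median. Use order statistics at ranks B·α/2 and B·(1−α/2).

α = 0.16; lower rank = 25 × 0.080 = 2; upper rank = 25 × 0.920 = 23.
The 2nd smallest replicate is 234.5; the 23rd is 246.8.

(234.5, 246.8)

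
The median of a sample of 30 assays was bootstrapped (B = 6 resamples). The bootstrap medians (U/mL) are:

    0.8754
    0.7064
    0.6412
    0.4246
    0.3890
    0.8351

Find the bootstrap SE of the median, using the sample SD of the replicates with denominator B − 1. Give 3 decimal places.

SE* = 0.204

Bootstrap SE is the standard deviation of the 6 replicate medians.
Mean of replicates: (0.8754 + 0.7064 + 0.6412 + 0.4246 + 0.3890 + 0.8351) / 6 = 3.87170 / 6 = 0.64528
Sum of squared deviations: (+0.23012)² + (+0.06112)² + (−0.00408)² + (−0.22068)² + (−0.25628)² + (+0.18982)² = 0.20712
Variance = 0.20712 / 5 = 0.04142
SE* = √0.04142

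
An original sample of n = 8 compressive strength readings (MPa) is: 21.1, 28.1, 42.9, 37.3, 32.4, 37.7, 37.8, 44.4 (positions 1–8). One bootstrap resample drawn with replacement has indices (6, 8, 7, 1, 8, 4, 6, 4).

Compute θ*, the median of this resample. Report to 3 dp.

Resample values: 37.7, 44.4, 37.8, 21.1, 44.4, 37.3, 37.7, 37.3.
Sorted: 21.1, 37.3, 37.3, 37.7, 37.7, 37.8, 44.4, 44.4
Median = average of the two middle values = 37.700

θ* = 37.700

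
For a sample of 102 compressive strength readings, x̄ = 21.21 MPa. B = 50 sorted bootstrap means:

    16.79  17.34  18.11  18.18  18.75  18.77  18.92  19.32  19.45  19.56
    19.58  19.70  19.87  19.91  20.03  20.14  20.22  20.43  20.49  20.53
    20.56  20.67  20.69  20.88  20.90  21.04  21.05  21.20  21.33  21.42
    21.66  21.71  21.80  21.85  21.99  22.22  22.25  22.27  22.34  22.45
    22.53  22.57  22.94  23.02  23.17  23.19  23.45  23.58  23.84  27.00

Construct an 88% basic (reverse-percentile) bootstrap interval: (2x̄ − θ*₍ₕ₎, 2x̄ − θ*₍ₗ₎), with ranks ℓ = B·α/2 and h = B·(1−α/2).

(18.97, 24.31)

Percentile endpoints at ranks 3 and 47: θ*₍3₎ = 18.11, θ*₍47₎ = 23.45.
Basic interval reflects these around x̄:
  lower = 2 × 21.21 − 23.45 = 18.97
  upper = 2 × 21.21 − 18.11 = 24.31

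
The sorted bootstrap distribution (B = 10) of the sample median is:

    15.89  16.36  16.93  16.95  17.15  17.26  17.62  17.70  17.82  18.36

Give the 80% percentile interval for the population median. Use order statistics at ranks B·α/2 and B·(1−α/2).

α = 0.20; lower rank = 10 × 0.100 = 1; upper rank = 10 × 0.900 = 9.
The 1st smallest replicate is 15.89; the 9th is 17.82.

(15.89, 17.82)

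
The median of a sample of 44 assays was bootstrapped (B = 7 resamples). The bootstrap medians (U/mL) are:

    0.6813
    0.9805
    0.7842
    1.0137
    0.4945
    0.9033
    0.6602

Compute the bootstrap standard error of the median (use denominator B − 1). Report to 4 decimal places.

SE* = 0.1894

Bootstrap SE is the standard deviation of the 7 replicate medians.
Mean of replicates: (0.6813 + 0.9805 + 0.7842 + 1.0137 + 0.4945 + 0.9033 + 0.6602) / 7 = 5.51770 / 7 = 0.78824
Sum of squared deviations: (−0.10694)² + (+0.19226)² + (−0.00404)² + (+0.22546)² + (−0.29374)² + (+0.11506)² + (−0.12804)² = 0.21516
Variance = 0.21516 / 6 = 0.03586
SE* = √0.03586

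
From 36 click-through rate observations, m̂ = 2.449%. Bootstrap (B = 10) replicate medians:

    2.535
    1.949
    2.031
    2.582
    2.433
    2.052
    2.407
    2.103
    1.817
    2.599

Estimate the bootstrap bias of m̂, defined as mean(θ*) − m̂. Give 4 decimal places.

mean(θ*) = (2.535 + 1.949 + 2.031 + 2.582 + 2.433 + 2.052 + 2.407 + 2.103 + 1.817 + 2.599) / 10 = 2.25080
bias = 2.25080 − 2.449

bias = −0.1982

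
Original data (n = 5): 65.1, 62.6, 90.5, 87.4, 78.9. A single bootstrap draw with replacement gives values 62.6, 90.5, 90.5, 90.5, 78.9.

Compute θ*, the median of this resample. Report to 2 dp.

Sorted: 62.6, 78.9, 90.5, 90.5, 90.5
Median = middle value = 90.50

θ* = 90.50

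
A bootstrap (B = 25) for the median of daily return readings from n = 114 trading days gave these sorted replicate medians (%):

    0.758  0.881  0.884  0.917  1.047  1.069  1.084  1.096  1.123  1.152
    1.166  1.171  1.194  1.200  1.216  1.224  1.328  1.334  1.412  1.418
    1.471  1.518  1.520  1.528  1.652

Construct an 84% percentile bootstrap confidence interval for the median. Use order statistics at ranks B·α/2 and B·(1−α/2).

(0.881, 1.520)

α = 0.16; lower rank = 25 × 0.080 = 2; upper rank = 25 × 0.920 = 23.
The 2nd smallest replicate is 0.881; the 23rd is 1.520.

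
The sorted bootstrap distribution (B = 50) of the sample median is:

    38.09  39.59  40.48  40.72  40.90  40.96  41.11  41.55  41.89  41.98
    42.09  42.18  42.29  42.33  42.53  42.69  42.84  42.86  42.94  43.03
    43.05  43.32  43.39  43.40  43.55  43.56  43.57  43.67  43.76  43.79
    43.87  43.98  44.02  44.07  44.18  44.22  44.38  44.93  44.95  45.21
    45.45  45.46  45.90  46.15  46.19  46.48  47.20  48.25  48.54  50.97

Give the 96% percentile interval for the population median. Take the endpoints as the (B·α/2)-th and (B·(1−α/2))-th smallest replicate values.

(38.09, 48.54)

α = 0.04; lower rank = 50 × 0.020 = 1; upper rank = 50 × 0.980 = 49.
The 1st smallest replicate is 38.09; the 49th is 48.54.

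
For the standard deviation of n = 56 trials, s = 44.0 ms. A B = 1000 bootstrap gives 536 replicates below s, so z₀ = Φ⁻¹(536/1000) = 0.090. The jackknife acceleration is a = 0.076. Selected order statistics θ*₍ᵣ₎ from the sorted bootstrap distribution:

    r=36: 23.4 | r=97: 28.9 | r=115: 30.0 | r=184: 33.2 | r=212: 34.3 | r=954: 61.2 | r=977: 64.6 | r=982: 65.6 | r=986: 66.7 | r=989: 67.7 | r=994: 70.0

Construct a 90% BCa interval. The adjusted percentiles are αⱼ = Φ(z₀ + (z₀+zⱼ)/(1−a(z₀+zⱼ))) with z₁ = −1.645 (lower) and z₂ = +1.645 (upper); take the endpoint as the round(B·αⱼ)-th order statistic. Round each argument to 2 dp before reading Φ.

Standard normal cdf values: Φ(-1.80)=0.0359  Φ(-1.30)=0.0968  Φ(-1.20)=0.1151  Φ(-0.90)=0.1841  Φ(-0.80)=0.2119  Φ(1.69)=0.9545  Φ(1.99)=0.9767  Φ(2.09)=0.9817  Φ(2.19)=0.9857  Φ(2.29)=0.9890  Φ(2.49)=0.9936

(28.9, 65.6)

Lower: z₀ + z₁ = 0.090 + (-1.645) = -1.555; 1 − a(z₀+z₁) = 1 − (0.076)(-1.555) = 1.1182; argument = 0.090 + (-1.555)/1.1182 = -1.3007 → -1.30.
α₁ = Φ(-1.30) = 0.0968; rank = round(1000 × 0.0968) = 97; θ*₍97₎ = 28.9.
Upper: z₀ + z₂ = 1.735; 1 − a(z₀+z₂) = 0.8681; argument = 2.0885 → 2.09; α₂ = 0.9817; rank = 982; θ*₍982₎ = 65.6.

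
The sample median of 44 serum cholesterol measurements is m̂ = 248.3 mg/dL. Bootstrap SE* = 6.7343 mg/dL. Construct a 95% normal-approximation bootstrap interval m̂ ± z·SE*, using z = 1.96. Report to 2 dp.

Margin = 1.96 × 6.7343 = 13.199
Interval: 248.3 ± 13.199

(235.10, 261.50)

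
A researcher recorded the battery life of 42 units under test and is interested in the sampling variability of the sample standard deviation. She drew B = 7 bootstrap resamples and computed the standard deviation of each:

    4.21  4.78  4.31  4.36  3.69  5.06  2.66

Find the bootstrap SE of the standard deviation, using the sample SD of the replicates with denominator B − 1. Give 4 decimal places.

SE* = 0.7885

Bootstrap SE is the standard deviation of the 7 replicate standard deviations.
Mean of replicates: (4.21 + 4.78 + 4.31 + 4.36 + 3.69 + 5.06 + 2.66) / 7 = 29.07000 / 7 = 4.15286
Sum of squared deviations: (+0.05714)² + (+0.62714)² + (+0.15714)² + (+0.20714)² + (−0.46286)² + (+0.90714)² + (−1.49286)² = 3.72994
Variance = 3.72994 / 6 = 0.62166
SE* = √0.62166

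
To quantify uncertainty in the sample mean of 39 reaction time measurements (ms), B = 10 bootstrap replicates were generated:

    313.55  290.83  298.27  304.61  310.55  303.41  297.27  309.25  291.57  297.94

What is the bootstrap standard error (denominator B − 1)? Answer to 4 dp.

SE* = 7.8417

Bootstrap SE is the standard deviation of the 10 replicate means.
Mean of replicates: (313.55 + 290.83 + 298.27 + 304.61 + 310.55 + 303.41 + 297.27 + 309.25 + 291.57 + 297.94) / 10 = 3017.25000 / 10 = 301.72500
Sum of squared deviations: (+11.82500)² + (−10.89500)² + (−3.45500)² + (+2.88500)² + (+8.82500)² + (+1.68500)² + (−4.45500)² + (+7.52500)² + (−10.15500)² + (−3.78500)² = 553.43465
Variance = 553.43465 / 9 = 61.49274
SE* = √61.49274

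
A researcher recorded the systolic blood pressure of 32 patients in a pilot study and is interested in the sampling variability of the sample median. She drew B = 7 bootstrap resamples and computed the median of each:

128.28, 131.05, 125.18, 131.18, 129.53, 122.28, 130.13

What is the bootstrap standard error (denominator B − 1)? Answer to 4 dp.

SE* = 3.3332

Bootstrap SE is the standard deviation of the 7 replicate medians.
Mean of replicates: (128.28 + 131.05 + 125.18 + 131.18 + 129.53 + 122.28 + 130.13) / 7 = 897.63000 / 7 = 128.23286
Sum of squared deviations: (+0.04714)² + (+2.81714)² + (−3.05286)² + (+2.94714)² + (+1.29714)² + (−5.95286)² + (+1.89714)² = 66.66234
Variance = 66.66234 / 6 = 11.11039
SE* = √11.11039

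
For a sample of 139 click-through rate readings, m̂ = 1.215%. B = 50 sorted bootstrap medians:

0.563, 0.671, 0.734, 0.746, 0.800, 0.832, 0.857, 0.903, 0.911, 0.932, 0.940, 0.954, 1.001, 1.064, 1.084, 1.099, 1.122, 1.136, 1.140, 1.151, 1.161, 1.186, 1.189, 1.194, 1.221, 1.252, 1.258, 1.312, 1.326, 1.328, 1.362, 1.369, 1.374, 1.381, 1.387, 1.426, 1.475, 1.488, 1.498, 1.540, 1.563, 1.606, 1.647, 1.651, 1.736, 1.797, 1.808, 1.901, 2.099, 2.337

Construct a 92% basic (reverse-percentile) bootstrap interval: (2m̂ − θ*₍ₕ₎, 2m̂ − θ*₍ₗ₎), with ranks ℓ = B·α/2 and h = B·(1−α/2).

Percentile endpoints at ranks 2 and 48: θ*₍2₎ = 0.671, θ*₍48₎ = 1.901.
Basic interval reflects these around m̂:
  lower = 2 × 1.215 − 1.901 = 0.529
  upper = 2 × 1.215 − 0.671 = 1.759

(0.529, 1.759)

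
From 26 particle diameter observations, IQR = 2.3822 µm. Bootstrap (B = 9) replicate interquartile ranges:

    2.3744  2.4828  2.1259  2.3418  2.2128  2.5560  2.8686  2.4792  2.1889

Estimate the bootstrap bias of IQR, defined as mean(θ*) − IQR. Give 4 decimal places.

mean(θ*) = (2.3744 + 2.4828 + 2.1259 + 2.3418 + 2.2128 + 2.5560 + 2.8686 + 2.4792 + 2.1889) / 9 = 2.40338
bias = 2.40338 − 2.3822

bias = +0.0212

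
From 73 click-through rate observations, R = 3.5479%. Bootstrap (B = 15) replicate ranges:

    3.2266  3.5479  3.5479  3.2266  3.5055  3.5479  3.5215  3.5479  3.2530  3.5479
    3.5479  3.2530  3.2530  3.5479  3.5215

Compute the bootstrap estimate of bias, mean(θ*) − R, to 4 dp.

mean(θ*) = (3.2266 + 3.5479 + 3.5479 + 3.2266 + 3.5055 + 3.5479 + 3.5215 + 3.5479 + 3.2530 + 3.5479 + 3.5479 + 3.2530 + 3.2530 + 3.5479 + 3.5215) / 15 = 3.43973
bias = 3.43973 − 3.5479

bias = −0.1082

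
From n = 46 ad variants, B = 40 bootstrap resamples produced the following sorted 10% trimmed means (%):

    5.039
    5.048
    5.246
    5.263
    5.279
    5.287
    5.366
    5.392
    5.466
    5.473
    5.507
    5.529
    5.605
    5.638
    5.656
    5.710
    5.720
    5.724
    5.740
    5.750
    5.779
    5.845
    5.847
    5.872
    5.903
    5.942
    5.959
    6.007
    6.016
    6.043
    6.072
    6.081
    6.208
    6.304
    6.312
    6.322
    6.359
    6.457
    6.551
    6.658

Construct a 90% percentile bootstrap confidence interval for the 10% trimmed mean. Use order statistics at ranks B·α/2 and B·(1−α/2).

(5.048, 6.457)

α = 0.10; lower rank = 40 × 0.050 = 2; upper rank = 40 × 0.950 = 38.
The 2nd smallest replicate is 5.048; the 38th is 6.457.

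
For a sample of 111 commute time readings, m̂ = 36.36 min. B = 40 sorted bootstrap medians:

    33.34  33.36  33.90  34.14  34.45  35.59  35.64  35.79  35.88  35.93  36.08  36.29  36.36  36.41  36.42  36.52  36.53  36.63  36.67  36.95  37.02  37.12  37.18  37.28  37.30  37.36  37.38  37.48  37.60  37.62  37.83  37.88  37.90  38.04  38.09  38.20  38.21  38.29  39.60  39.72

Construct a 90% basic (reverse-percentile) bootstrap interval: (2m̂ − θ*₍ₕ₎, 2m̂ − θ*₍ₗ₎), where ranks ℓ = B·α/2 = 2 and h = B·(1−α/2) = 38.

Percentile endpoints at ranks 2 and 38: θ*₍2₎ = 33.36, θ*₍38₎ = 38.29.
Basic interval reflects these around m̂:
  lower = 2 × 36.36 − 38.29 = 34.43
  upper = 2 × 36.36 − 33.36 = 39.36

(34.43, 39.36)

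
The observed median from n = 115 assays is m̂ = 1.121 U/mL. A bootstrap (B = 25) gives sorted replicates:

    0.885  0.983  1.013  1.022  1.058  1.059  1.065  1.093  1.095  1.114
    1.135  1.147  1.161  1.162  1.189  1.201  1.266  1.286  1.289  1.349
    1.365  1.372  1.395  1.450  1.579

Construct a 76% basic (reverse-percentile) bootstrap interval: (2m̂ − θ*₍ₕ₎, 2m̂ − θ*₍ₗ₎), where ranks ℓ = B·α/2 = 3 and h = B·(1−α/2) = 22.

(0.870, 1.229)

Percentile endpoints at ranks 3 and 22: θ*₍3₎ = 1.013, θ*₍22₎ = 1.372.
Basic interval reflects these around m̂:
  lower = 2 × 1.121 − 1.372 = 0.870
  upper = 2 × 1.121 − 1.013 = 1.229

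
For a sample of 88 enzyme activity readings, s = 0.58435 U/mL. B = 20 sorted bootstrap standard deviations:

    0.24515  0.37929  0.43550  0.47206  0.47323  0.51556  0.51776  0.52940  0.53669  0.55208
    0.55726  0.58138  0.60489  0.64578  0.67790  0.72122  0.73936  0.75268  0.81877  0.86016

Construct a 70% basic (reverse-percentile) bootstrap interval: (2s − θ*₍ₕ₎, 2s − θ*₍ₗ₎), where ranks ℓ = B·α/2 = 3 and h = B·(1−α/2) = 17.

(0.42934, 0.73320)

Percentile endpoints at ranks 3 and 17: θ*₍3₎ = 0.43550, θ*₍17₎ = 0.73936.
Basic interval reflects these around s:
  lower = 2 × 0.58435 − 0.73936 = 0.42934
  upper = 2 × 0.58435 − 0.43550 = 0.73320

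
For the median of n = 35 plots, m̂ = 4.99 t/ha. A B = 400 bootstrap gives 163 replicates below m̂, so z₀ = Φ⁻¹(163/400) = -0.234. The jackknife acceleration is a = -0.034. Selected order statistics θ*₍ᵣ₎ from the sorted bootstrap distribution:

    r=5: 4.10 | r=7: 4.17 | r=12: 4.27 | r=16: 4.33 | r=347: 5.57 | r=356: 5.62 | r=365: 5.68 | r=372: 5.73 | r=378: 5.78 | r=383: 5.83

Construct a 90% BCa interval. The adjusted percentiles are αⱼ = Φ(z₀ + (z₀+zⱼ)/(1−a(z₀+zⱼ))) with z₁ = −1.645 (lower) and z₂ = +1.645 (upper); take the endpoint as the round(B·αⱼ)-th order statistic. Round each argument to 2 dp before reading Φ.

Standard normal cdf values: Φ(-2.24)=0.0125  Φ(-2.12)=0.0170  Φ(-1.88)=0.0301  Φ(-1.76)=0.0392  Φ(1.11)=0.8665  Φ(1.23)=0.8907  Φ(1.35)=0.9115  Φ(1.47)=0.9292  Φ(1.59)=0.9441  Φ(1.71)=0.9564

(4.10, 5.57)

Lower: z₀ + z₁ = -0.234 + (-1.645) = -1.879; 1 − a(z₀+z₁) = 1 − (-0.034)(-1.879) = 0.9361; argument = -0.234 + (-1.879)/0.9361 = -2.2412 → -2.24.
α₁ = Φ(-2.24) = 0.0125; rank = round(400 × 0.0125) = 5; θ*₍5₎ = 4.10.
Upper: z₀ + z₂ = 1.411; 1 − a(z₀+z₂) = 1.0480; argument = 1.1124 → 1.11; α₂ = 0.8665; rank = 347; θ*₍347₎ = 5.57.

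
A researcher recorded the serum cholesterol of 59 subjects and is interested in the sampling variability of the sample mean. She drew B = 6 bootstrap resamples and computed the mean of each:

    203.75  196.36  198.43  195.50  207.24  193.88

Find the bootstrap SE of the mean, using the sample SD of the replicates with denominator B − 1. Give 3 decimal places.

SE* = 5.215

Bootstrap SE is the standard deviation of the 6 replicate means.
Mean of replicates: (203.75 + 196.36 + 198.43 + 195.50 + 207.24 + 193.88) / 6 = 1195.1600 / 6 = 199.1933
Sum of squared deviations: (+4.5567)² + (−2.8333)² + (−0.7633)² + (−3.6933)² + (+8.0467)² + (−5.3133)² = 135.9947
Variance = 135.9947 / 5 = 27.1989
SE* = √27.1989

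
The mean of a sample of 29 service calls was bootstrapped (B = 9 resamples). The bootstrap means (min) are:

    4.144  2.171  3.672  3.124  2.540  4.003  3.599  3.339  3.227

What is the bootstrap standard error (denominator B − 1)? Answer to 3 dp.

Bootstrap SE is the standard deviation of the 9 replicate means.
Mean of replicates: (4.144 + 2.171 + 3.672 + 3.124 + 2.540 + 4.003 + 3.599 + 3.339 + 3.227) / 9 = 29.81900 / 9 = 3.31322
Sum of squared deviations: (+0.83078)² + (−1.14222)² + (+0.35878)² + (−0.18922)² + (−0.77322)² + (+0.68978)² + (+0.28578)² + (+0.02578)² + (−0.08622)² = 3.32282
Variance = 3.32282 / 8 = 0.41535
SE* = √0.41535

SE* = 0.644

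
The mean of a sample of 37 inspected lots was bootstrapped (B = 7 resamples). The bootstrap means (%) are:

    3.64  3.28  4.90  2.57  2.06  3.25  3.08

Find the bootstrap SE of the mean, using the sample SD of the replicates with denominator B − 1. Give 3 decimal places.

Bootstrap SE is the standard deviation of the 7 replicate means.
Mean of replicates: (3.64 + 3.28 + 4.90 + 2.57 + 2.06 + 3.25 + 3.08) / 7 = 22.7800 / 7 = 3.2543
Sum of squared deviations: (+0.3857)² + (+0.0257)² + (+1.6457)² + (−0.6843)² + (−1.1943)² + (−0.0043)² + (−0.1743)² = 4.7828
Variance = 4.7828 / 6 = 0.7971
SE* = √0.7971

SE* = 0.893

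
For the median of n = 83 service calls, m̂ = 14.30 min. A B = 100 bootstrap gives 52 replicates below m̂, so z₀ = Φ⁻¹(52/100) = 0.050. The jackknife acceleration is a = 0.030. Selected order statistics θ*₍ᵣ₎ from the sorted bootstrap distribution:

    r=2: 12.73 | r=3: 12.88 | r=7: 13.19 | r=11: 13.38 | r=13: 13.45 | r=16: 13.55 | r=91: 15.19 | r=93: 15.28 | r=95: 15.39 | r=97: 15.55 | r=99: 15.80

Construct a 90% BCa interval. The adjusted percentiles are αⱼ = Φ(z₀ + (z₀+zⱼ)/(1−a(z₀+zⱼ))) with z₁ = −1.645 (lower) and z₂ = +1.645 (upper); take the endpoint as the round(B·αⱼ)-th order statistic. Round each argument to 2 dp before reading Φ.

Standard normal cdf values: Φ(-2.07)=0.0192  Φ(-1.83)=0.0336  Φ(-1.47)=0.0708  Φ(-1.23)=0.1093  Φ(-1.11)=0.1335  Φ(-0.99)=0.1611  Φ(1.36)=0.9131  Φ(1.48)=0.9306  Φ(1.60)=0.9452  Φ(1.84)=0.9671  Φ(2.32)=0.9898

Lower: z₀ + z₁ = 0.050 + (-1.645) = -1.595; 1 − a(z₀+z₁) = 1 − (0.030)(-1.595) = 1.0478; argument = 0.050 + (-1.595)/1.0478 = -1.4722 → -1.47.
α₁ = Φ(-1.47) = 0.0708; rank = round(100 × 0.0708) = 7; θ*₍7₎ = 13.19.
Upper: z₀ + z₂ = 1.695; 1 − a(z₀+z₂) = 0.9492; argument = 1.8358 → 1.84; α₂ = 0.9671; rank = 97; θ*₍97₎ = 15.55.

(13.19, 15.55)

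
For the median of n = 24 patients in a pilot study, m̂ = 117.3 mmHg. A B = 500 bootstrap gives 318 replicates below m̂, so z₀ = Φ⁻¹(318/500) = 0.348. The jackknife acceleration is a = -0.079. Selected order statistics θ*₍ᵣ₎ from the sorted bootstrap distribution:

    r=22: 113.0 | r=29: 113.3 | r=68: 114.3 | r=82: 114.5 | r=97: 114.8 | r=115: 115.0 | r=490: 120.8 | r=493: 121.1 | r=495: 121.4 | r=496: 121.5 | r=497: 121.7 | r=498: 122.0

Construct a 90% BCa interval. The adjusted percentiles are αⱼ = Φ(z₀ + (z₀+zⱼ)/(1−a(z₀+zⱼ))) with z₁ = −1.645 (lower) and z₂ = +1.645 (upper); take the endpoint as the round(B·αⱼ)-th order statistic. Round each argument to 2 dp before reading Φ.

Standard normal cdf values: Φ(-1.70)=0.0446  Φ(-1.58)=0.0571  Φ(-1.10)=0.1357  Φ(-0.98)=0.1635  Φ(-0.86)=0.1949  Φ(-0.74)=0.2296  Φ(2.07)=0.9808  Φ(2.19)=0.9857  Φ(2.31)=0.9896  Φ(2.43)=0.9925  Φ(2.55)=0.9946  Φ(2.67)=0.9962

(114.3, 120.8)

Lower: z₀ + z₁ = 0.348 + (-1.645) = -1.297; 1 − a(z₀+z₁) = 1 − (-0.079)(-1.297) = 0.8975; argument = 0.348 + (-1.297)/0.8975 = -1.0971 → -1.10.
α₁ = Φ(-1.10) = 0.1357; rank = round(500 × 0.1357) = 68; θ*₍68₎ = 114.3.
Upper: z₀ + z₂ = 1.993; 1 − a(z₀+z₂) = 1.1574; argument = 2.0699 → 2.07; α₂ = 0.9808; rank = 490; θ*₍490₎ = 120.8.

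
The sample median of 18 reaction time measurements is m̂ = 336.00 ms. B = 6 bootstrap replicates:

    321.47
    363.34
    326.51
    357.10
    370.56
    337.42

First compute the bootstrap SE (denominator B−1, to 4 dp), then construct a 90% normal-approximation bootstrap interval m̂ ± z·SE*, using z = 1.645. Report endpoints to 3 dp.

(302.430, 369.570)

Mean of replicates = 346.0667; sum of squared deviations = 2082.2499; SE* = √(2082.2499/5) = 20.4071
Margin = 1.645 × 20.4071 = 33.5697
Interval: 336.00 ± 33.5697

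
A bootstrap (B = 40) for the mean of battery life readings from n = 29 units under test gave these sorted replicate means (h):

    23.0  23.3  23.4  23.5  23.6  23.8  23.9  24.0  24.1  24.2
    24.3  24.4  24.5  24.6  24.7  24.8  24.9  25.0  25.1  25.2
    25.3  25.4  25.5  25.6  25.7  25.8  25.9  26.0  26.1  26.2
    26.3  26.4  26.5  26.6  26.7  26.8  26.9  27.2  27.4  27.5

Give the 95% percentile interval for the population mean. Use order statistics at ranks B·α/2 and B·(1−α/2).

(23.0, 27.4)

α = 0.05; lower rank = 40 × 0.025 = 1; upper rank = 40 × 0.975 = 39.
The 1st smallest replicate is 23.0; the 39th is 27.4.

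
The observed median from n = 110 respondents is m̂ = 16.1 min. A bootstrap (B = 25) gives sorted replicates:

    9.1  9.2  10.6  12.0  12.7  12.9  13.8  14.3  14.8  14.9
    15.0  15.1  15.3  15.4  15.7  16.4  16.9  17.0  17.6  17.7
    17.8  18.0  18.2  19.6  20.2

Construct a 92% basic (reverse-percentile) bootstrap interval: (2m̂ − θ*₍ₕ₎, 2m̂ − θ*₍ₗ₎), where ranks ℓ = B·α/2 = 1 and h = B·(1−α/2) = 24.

(12.6, 23.1)

Percentile endpoints at ranks 1 and 24: θ*₍1₎ = 9.1, θ*₍24₎ = 19.6.
Basic interval reflects these around m̂:
  lower = 2 × 16.1 − 19.6 = 12.6
  upper = 2 × 16.1 − 9.1 = 23.1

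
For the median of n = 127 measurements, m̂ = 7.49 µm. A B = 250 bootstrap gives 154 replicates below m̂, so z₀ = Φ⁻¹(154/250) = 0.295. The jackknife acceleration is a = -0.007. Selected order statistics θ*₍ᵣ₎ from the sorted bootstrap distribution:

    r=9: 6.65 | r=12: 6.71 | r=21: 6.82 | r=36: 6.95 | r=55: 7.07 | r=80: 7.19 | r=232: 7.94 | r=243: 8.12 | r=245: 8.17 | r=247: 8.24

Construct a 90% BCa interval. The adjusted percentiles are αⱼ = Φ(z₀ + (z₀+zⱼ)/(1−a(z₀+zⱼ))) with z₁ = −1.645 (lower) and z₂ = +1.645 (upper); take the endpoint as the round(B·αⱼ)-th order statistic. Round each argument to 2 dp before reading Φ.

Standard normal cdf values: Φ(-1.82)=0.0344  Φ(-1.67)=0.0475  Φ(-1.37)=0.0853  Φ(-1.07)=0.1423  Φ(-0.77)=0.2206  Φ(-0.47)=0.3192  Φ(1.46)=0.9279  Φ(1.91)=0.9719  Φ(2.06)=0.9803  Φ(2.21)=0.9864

(6.95, 8.24)

Lower: z₀ + z₁ = 0.295 + (-1.645) = -1.350; 1 − a(z₀+z₁) = 1 − (-0.007)(-1.350) = 0.9906; argument = 0.295 + (-1.350)/0.9906 = -1.0679 → -1.07.
α₁ = Φ(-1.07) = 0.1423; rank = round(250 × 0.1423) = 36; θ*₍36₎ = 6.95.
Upper: z₀ + z₂ = 1.940; 1 − a(z₀+z₂) = 1.0136; argument = 2.2090 → 2.21; α₂ = 0.9864; rank = 247; θ*₍247₎ = 8.24.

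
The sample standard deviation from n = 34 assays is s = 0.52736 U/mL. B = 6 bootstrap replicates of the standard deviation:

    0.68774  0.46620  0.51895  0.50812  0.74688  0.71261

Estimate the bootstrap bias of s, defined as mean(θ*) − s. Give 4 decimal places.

bias = +0.0794

mean(θ*) = (0.68774 + 0.46620 + 0.51895 + 0.50812 + 0.74688 + 0.71261) / 6 = 0.60675
bias = 0.60675 − 0.52736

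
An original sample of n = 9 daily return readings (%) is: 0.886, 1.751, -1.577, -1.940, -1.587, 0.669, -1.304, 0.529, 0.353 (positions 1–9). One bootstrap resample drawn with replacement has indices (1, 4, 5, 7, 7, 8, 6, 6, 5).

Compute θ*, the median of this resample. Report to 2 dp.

Resample values: 0.886, -1.940, -1.587, -1.304, -1.304, 0.529, 0.669, 0.669, -1.587.
Sorted: -1.940, -1.587, -1.587, -1.304, -1.304, 0.529, 0.669, 0.669, 0.886
Median = middle value = -1.30

θ* = -1.30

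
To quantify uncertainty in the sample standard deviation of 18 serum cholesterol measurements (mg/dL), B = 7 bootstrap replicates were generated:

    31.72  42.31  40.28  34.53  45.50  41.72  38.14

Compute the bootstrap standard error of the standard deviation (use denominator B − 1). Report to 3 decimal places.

Bootstrap SE is the standard deviation of the 7 replicate standard deviations.
Mean of replicates: (31.72 + 42.31 + 40.28 + 34.53 + 45.50 + 41.72 + 38.14) / 7 = 274.2000 / 7 = 39.1714
Sum of squared deviations: (−7.4514)² + (+3.1386)² + (+1.1086)² + (−4.6414)² + (+6.3286)² + (+2.5486)² + (−1.0314)² = 135.7561
Variance = 135.7561 / 6 = 22.6260
SE* = √22.6260

SE* = 4.757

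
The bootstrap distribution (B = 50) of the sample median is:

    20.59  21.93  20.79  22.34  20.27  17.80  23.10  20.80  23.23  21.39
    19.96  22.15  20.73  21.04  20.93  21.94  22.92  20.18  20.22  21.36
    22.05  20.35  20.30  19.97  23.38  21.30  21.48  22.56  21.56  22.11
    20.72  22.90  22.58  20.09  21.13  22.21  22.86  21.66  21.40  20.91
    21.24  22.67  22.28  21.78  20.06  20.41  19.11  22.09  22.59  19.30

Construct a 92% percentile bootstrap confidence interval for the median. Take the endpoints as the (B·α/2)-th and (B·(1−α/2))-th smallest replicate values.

Sorted replicates: 17.80, 19.11, 19.30, 19.96, 19.97, 20.06, 20.09, 20.18, 20.22, 20.27, 20.30, 20.35, 20.41, 20.59, 20.72, 20.73, 20.79, 20.80, 20.91, 20.93, 21.04, 21.13, 21.24, 21.30, 21.36, 21.39, 21.40, 21.48, 21.56, 21.66, 21.78, 21.93, 21.94, 22.05, 22.09, 22.11, 22.15, 22.21, 22.28, 22.34, 22.56, 22.58, 22.59, 22.67, 22.86, 22.90, 22.92, 23.10, 23.23, 23.38
α = 0.08; lower rank = 50 × 0.040 = 2; upper rank = 50 × 0.960 = 48.
The 2nd smallest replicate is 19.11; the 48th is 23.10.

(19.11, 23.10)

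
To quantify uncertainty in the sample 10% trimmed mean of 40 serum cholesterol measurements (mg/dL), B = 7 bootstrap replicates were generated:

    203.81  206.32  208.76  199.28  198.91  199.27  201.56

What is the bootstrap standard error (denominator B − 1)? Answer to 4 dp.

SE* = 3.8740

Bootstrap SE is the standard deviation of the 7 replicate 10% trimmed means.
Mean of replicates: (203.81 + 206.32 + 208.76 + 199.28 + 198.91 + 199.27 + 201.56) / 7 = 1417.91000 / 7 = 202.55857
Sum of squared deviations: (+1.25143)² + (+3.76143)² + (+6.20143)² + (−3.27857)² + (−3.64857)² + (−3.28857)² + (−0.99857)² = 90.04509
Variance = 90.04509 / 6 = 15.00751
SE* = √15.00751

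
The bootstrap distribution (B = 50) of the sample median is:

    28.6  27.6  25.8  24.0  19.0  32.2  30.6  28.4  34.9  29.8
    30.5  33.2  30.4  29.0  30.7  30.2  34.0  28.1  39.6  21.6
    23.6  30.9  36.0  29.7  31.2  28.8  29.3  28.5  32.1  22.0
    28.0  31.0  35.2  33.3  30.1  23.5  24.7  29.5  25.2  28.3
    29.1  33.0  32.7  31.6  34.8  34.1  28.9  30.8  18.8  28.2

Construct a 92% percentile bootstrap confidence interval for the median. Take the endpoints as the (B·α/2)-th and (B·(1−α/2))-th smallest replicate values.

Sorted replicates: 18.8, 19.0, 21.6, 22.0, 23.5, 23.6, 24.0, 24.7, 25.2, 25.8, 27.6, 28.0, 28.1, 28.2, 28.3, 28.4, 28.5, 28.6, 28.8, 28.9, 29.0, 29.1, 29.3, 29.5, 29.7, 29.8, 30.1, 30.2, 30.4, 30.5, 30.6, 30.7, 30.8, 30.9, 31.0, 31.2, 31.6, 32.1, 32.2, 32.7, 33.0, 33.2, 33.3, 34.0, 34.1, 34.8, 34.9, 35.2, 36.0, 39.6
α = 0.08; lower rank = 50 × 0.040 = 2; upper rank = 50 × 0.960 = 48.
The 2nd smallest replicate is 19.0; the 48th is 35.2.

(19.0, 35.2)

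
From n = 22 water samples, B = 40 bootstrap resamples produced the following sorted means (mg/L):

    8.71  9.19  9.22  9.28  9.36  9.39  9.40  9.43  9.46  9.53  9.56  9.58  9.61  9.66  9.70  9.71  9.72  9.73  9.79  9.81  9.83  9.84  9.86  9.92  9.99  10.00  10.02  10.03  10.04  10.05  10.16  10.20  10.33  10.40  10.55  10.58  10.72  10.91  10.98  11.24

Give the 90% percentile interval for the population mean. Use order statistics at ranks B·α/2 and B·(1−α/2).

(9.19, 10.91)

α = 0.10; lower rank = 40 × 0.050 = 2; upper rank = 40 × 0.950 = 38.
The 2nd smallest replicate is 9.19; the 38th is 10.91.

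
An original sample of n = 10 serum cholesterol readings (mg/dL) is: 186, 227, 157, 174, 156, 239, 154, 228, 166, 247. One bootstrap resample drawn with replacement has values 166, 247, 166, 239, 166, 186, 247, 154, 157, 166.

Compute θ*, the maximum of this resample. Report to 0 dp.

Maximum = 247

θ* = 247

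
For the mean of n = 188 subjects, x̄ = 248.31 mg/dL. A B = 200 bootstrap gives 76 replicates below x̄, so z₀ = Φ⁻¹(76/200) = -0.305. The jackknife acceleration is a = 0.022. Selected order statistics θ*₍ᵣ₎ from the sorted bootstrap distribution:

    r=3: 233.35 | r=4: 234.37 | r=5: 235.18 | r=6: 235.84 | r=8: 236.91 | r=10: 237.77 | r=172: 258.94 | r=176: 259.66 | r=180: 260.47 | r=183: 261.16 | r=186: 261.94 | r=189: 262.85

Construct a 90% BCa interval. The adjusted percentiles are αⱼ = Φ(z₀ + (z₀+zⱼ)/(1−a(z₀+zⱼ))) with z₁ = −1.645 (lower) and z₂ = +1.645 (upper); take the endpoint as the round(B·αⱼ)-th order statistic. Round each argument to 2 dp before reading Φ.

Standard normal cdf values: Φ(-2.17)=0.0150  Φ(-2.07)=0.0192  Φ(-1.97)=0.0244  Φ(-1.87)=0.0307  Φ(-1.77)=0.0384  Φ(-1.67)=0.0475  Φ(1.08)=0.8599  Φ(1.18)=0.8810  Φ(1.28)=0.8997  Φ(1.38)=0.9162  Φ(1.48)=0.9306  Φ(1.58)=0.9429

(233.35, 258.94)

Lower: z₀ + z₁ = -0.305 + (-1.645) = -1.950; 1 − a(z₀+z₁) = 1 − (0.022)(-1.950) = 1.0429; argument = -0.305 + (-1.950)/1.0429 = -2.1748 → -2.17.
α₁ = Φ(-2.17) = 0.0150; rank = round(200 × 0.0150) = 3; θ*₍3₎ = 233.35.
Upper: z₀ + z₂ = 1.340; 1 − a(z₀+z₂) = 0.9705; argument = 1.0757 → 1.08; α₂ = 0.8599; rank = 172; θ*₍172₎ = 258.94.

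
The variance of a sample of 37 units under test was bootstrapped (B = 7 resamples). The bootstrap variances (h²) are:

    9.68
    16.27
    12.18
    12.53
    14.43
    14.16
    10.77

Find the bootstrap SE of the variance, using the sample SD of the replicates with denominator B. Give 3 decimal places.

SE* = 2.099

Bootstrap SE is the standard deviation of the 7 replicate variances.
Mean of replicates: (9.68 + 16.27 + 12.18 + 12.53 + 14.43 + 14.16 + 10.77) / 7 = 90.0200 / 7 = 12.8600
Sum of squared deviations: (−3.1800)² + (+3.4100)² + (−0.6800)² + (−0.3300)² + (+1.5700)² + (+1.3000)² + (−2.0900)² = 30.8348
Variance = 30.8348 / 7 = 4.4050
SE* = √4.4050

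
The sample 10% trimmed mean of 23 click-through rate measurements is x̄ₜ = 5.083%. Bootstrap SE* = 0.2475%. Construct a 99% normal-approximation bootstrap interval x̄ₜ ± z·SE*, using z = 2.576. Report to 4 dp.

Margin = 2.576 × 0.2475 = 0.63756
Interval: 5.083 ± 0.63756

(4.4454, 5.7206)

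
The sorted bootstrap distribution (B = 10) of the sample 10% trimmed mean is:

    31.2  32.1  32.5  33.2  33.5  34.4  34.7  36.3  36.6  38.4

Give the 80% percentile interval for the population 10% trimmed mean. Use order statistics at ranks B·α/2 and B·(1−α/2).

(31.2, 36.6)

α = 0.20; lower rank = 10 × 0.100 = 1; upper rank = 10 × 0.900 = 9.
The 1st smallest replicate is 31.2; the 9th is 36.6.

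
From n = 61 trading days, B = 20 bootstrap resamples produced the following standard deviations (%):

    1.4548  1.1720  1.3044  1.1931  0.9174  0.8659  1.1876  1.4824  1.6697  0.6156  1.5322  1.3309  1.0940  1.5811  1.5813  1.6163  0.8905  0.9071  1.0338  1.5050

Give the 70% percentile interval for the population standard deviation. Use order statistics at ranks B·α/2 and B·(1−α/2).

(0.8905, 1.5811)

Sorted replicates: 0.6156, 0.8659, 0.8905, 0.9071, 0.9174, 1.0338, 1.0940, 1.1720, 1.1876, 1.1931, 1.3044, 1.3309, 1.4548, 1.4824, 1.5050, 1.5322, 1.5811, 1.5813, 1.6163, 1.6697
α = 0.30; lower rank = 20 × 0.150 = 3; upper rank = 20 × 0.850 = 17.
The 3rd smallest replicate is 0.8905; the 17th is 1.5811.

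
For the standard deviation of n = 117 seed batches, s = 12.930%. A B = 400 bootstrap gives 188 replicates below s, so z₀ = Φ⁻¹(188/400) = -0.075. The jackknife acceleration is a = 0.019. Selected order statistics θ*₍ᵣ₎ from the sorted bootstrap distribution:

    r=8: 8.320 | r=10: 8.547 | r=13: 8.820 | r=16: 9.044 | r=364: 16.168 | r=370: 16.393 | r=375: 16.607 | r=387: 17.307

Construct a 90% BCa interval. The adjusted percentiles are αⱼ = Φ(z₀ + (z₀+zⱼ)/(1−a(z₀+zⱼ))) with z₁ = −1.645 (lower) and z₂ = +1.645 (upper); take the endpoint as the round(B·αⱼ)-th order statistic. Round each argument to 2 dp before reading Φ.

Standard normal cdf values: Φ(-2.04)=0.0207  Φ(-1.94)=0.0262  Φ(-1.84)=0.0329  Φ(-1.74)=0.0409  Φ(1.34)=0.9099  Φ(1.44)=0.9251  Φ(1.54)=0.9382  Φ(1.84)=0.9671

(9.044, 16.607)

Lower: z₀ + z₁ = -0.075 + (-1.645) = -1.720; 1 − a(z₀+z₁) = 1 − (0.019)(-1.720) = 1.0327; argument = -0.075 + (-1.720)/1.0327 = -1.7406 → -1.74.
α₁ = Φ(-1.74) = 0.0409; rank = round(400 × 0.0409) = 16; θ*₍16₎ = 9.044.
Upper: z₀ + z₂ = 1.570; 1 − a(z₀+z₂) = 0.9702; argument = 1.5433 → 1.54; α₂ = 0.9382; rank = 375; θ*₍375₎ = 16.607.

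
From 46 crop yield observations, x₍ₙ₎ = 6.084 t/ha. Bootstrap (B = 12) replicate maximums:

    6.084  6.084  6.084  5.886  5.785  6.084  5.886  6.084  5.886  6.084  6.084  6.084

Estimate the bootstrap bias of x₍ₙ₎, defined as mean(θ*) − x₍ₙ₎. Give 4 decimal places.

mean(θ*) = (6.084 + 6.084 + 6.084 + 5.886 + 5.785 + 6.084 + 5.886 + 6.084 + 5.886 + 6.084 + 6.084 + 6.084) / 12 = 6.00958
bias = 6.00958 − 6.084

bias = −0.0744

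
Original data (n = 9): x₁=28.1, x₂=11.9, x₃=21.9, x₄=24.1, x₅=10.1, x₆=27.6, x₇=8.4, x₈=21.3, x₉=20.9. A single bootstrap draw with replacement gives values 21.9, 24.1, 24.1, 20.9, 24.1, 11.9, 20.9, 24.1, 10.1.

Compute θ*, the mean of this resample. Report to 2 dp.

θ* = 20.23

Mean = (21.9 + 24.1 + 24.1 + 20.9 + 24.1 + 11.9 + 20.9 + 24.1 + 10.1) / 9 = 182.10 / 9 = 20.23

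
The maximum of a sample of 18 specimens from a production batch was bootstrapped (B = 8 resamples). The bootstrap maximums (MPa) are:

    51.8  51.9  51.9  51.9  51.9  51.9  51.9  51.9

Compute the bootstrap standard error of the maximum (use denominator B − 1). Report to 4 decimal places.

Bootstrap SE is the standard deviation of the 8 replicate maximums.
Mean of replicates: (51.8 + 51.9 + 51.9 + 51.9 + 51.9 + 51.9 + 51.9 + 51.9) / 8 = 415.10000 / 8 = 51.88750
Sum of squared deviations: (−0.08750)² + (+0.01250)² + (+0.01250)² + (+0.01250)² + (+0.01250)² + (+0.01250)² + (+0.01250)² + (+0.01250)² = 0.00875
Variance = 0.00875 / 7 = 0.00125
SE* = √0.00125

SE* = 0.0354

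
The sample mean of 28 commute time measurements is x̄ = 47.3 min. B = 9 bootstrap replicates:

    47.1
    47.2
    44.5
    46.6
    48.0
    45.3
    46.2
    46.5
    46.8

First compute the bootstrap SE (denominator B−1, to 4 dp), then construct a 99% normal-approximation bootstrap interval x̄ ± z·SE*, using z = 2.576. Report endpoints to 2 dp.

Mean of replicates = 46.4667; sum of squared deviations = 8.7200; SE* = √(8.7200/8) = 1.0440
Margin = 2.576 × 1.0440 = 2.689
Interval: 47.3 ± 2.689

(44.61, 49.99)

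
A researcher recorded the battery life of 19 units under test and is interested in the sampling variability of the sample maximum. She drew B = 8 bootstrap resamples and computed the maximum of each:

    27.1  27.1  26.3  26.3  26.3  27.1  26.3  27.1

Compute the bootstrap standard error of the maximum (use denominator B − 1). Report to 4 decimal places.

Bootstrap SE is the standard deviation of the 8 replicate maximums.
Mean of replicates: (27.1 + 27.1 + 26.3 + 26.3 + 26.3 + 27.1 + 26.3 + 27.1) / 8 = 213.60000 / 8 = 26.70000
Sum of squared deviations: (+0.40000)² + (+0.40000)² + (−0.40000)² + (−0.40000)² + (−0.40000)² + (+0.40000)² + (−0.40000)² + (+0.40000)² = 1.28000
Variance = 1.28000 / 7 = 0.18286
SE* = √0.18286

SE* = 0.4276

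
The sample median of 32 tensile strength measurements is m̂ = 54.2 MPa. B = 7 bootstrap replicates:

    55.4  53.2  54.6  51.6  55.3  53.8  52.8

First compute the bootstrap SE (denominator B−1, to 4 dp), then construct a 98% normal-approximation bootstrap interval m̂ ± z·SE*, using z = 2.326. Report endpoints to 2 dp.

Mean of replicates = 53.8143; sum of squared deviations = 11.6486; SE* = √(11.6486/6) = 1.3934
Margin = 2.326 × 1.3934 = 3.241
Interval: 54.2 ± 3.241

(50.96, 57.44)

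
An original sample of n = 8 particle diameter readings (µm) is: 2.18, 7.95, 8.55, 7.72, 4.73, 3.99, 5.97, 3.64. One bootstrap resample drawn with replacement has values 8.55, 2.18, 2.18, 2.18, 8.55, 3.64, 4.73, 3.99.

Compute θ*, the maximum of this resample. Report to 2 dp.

θ* = 8.55

Maximum = 8.55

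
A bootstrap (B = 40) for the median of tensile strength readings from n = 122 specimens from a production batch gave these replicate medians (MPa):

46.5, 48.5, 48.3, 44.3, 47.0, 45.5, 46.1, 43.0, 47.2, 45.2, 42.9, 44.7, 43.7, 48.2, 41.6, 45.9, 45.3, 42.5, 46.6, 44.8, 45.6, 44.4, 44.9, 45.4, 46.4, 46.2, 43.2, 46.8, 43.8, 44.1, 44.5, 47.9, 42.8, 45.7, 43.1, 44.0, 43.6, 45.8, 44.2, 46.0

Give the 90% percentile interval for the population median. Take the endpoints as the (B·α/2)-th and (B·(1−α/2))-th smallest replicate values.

(42.5, 48.2)

Sorted replicates: 41.6, 42.5, 42.8, 42.9, 43.0, 43.1, 43.2, 43.6, 43.7, 43.8, 44.0, 44.1, 44.2, 44.3, 44.4, 44.5, 44.7, 44.8, 44.9, 45.2, 45.3, 45.4, 45.5, 45.6, 45.7, 45.8, 45.9, 46.0, 46.1, 46.2, 46.4, 46.5, 46.6, 46.8, 47.0, 47.2, 47.9, 48.2, 48.3, 48.5
α = 0.10; lower rank = 40 × 0.050 = 2; upper rank = 40 × 0.950 = 38.
The 2nd smallest replicate is 42.5; the 38th is 48.2.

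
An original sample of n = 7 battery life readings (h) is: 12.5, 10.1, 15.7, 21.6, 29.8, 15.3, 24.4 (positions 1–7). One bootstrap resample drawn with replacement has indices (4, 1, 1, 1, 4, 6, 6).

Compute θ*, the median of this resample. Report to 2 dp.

θ* = 15.30

Resample values: 21.6, 12.5, 12.5, 12.5, 21.6, 15.3, 15.3.
Sorted: 12.5, 12.5, 12.5, 15.3, 15.3, 21.6, 21.6
Median = middle value = 15.30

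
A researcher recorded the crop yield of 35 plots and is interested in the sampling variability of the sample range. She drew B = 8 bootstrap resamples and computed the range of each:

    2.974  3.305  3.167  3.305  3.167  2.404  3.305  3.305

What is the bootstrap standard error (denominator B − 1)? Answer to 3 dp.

SE* = 0.311

Bootstrap SE is the standard deviation of the 8 replicate ranges.
Mean of replicates: (2.974 + 3.305 + 3.167 + 3.305 + 3.167 + 2.404 + 3.305 + 3.305) / 8 = 24.9320 / 8 = 3.1165
Sum of squared deviations: (−0.1425)² + (+0.1885)² + (+0.0505)² + (+0.1885)² + (+0.0505)² + (−0.7125)² + (+0.1885)² + (+0.1885)² = 0.6752
Variance = 0.6752 / 7 = 0.0965
SE* = √0.0965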